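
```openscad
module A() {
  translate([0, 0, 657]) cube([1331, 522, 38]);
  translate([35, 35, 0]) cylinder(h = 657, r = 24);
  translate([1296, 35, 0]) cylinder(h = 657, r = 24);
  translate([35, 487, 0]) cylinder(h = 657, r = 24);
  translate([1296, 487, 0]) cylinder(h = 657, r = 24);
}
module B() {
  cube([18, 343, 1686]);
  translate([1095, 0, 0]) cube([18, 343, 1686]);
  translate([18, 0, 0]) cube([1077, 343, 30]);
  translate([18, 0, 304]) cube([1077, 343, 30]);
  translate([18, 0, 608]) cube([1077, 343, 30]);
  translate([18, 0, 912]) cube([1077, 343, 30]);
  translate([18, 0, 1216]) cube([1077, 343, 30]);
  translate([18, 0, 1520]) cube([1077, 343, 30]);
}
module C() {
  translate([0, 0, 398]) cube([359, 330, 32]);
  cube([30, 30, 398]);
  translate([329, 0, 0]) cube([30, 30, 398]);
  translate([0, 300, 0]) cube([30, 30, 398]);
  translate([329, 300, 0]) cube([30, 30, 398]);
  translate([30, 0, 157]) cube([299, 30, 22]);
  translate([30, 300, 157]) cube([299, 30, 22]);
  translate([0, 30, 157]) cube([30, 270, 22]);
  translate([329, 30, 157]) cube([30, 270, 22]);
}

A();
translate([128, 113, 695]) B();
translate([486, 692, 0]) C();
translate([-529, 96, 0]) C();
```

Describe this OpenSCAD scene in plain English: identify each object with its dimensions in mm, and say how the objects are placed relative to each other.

A is a table: top 1331 mm (x) × 522 mm (y), 38 mm thick, upper face at z = 695 mm, on four round legs of 48 mm diameter, each leg's bounding box inset 11 mm from the nearest pair of top edges, running from z = 0 to the bottom of the top.

B is a bookshelf 1113 mm wide overall, 343 mm deep and 1686 mm tall. The two sides are 18 mm thick vertical panels. 6 horizontal shelves of 30 mm thickness span between the inner faces of the sides; the lowest shelf sits on the floor and shelves are stacked with a clear vertical gap of 274 mm between each pair.

C is a four-legged stool. The seat is a 359×330×32 mm slab whose top surface is at z = 430 mm; four square legs, each 30×30 mm in cross-section, run from the floor (z = 0) to the underside of the seat, each flush with a corner of the seat. Four stretchers, 30 mm wide and 22 mm tall, connect adjacent legs with their undersides at z = 157 mm, each running between the inner faces of the legs it joins and aligned with the legs' outer faces on the other axis.

The bookshelf is on top of the table. Two stools sit around the table at the +y, −x sides.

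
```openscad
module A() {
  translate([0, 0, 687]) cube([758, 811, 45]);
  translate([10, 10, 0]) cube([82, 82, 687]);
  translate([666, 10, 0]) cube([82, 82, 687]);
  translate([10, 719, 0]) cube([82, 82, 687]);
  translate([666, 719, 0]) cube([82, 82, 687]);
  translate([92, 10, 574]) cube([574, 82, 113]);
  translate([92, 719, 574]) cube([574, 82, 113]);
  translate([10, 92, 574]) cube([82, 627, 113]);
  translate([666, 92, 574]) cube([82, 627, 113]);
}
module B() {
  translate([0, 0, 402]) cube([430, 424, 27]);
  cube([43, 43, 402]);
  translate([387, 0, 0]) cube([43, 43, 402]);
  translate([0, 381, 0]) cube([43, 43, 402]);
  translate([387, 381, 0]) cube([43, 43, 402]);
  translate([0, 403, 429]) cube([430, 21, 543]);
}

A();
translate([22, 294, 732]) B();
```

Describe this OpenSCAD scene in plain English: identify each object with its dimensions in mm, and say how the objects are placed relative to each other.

A is a table with a 758×811 mm rectangular top, 45 mm thick, top surface at z = 732 mm, supported by four 82×82 mm square legs, each inset 10 mm from the nearest pair of top edges, running from the floor. Four apron rails, 82 mm thick and 113 mm tall, run between adjacent legs with their top edges flush with the underside of the top and their outer faces flush with the legs' outer faces.

B is a chair: 430×424 mm seat, 27 mm thick, top at z = 429 mm, on four 43 mm square corner legs flush with the seat edges. A 21 mm thick backrest slab spans the full seat width, extending 543 mm above the seat top, its back face flush with the seat's +y edge.

The chair is on top of the table.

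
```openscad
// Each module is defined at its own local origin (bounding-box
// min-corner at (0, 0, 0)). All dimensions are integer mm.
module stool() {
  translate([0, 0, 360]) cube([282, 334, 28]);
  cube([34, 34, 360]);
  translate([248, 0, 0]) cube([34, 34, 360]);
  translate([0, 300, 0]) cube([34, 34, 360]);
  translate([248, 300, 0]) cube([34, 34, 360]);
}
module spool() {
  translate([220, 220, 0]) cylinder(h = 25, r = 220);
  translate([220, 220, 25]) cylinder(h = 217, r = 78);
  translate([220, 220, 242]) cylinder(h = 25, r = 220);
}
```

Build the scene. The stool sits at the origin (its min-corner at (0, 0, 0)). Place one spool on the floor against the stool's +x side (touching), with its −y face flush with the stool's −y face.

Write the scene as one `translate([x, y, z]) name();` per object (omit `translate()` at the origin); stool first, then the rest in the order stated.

stool();
translate([282, 0, 0]) spool();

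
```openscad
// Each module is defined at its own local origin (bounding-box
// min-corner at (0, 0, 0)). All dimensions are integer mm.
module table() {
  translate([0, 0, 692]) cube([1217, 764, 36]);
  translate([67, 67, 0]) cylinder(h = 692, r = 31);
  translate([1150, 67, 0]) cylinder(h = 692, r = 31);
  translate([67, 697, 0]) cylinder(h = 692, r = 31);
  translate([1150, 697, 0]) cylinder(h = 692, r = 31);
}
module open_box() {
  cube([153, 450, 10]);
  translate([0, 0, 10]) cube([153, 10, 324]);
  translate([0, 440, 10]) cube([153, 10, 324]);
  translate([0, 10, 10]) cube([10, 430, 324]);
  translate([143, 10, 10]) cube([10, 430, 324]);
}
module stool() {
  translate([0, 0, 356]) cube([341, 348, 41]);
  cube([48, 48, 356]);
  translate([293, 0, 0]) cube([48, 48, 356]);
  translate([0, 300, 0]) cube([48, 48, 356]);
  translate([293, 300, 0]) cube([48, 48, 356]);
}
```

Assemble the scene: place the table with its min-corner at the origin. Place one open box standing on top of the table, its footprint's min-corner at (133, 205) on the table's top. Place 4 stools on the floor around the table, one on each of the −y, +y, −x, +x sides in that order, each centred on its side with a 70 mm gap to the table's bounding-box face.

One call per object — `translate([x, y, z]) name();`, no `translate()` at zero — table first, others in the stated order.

table();
translate([133, 205, 728]) open_box();
translate([438, -418, 0]) stool();
translate([438, 834, 0]) stool();
translate([-411, 208, 0]) stool();
translate([1287, 208, 0]) stool();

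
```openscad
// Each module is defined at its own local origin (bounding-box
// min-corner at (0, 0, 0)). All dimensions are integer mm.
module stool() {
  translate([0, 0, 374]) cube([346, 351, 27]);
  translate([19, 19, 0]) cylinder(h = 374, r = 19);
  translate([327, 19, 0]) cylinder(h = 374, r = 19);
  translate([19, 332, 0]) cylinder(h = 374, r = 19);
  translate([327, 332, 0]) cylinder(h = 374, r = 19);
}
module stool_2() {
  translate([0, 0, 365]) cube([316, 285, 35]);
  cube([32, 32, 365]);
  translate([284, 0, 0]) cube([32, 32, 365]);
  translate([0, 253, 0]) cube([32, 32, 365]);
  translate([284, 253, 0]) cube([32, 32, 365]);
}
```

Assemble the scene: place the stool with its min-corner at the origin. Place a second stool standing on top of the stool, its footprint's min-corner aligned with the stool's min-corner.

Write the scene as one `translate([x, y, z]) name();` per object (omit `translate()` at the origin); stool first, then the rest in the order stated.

stool();
translate([0, 0, 401]) stool_2();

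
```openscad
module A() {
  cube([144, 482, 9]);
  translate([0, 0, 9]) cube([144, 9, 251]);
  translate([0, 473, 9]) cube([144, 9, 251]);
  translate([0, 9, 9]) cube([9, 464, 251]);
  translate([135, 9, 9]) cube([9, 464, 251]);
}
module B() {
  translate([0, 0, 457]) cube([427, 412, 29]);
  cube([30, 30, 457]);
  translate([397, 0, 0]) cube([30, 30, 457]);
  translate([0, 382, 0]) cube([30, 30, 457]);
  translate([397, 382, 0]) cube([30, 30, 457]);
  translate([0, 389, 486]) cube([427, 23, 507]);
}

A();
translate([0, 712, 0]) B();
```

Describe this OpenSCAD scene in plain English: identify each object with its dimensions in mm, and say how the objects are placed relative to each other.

A is an open-topped rectangular box: outside dimensions 144×482×260 mm, with a uniform wall and base thickness of 9 mm. The base is a full 144×482 slab on the floor; four walls sit on top of the base. The front and back walls (the −y and +y sides) span the full width; the two side walls fit between them.

B is a chair. The seat is a 427×412×29 mm slab with its top at z = 486 mm, on four 30×30 mm corner legs (flush with the seat edges, standing on z = 0). A flat backrest 23 mm thick, 507 mm tall, spans the full seat width and rises from the seat top along its +y edge, rear face flush with the rear of the seat.

The chair is on the floor beside the open box on its +y side.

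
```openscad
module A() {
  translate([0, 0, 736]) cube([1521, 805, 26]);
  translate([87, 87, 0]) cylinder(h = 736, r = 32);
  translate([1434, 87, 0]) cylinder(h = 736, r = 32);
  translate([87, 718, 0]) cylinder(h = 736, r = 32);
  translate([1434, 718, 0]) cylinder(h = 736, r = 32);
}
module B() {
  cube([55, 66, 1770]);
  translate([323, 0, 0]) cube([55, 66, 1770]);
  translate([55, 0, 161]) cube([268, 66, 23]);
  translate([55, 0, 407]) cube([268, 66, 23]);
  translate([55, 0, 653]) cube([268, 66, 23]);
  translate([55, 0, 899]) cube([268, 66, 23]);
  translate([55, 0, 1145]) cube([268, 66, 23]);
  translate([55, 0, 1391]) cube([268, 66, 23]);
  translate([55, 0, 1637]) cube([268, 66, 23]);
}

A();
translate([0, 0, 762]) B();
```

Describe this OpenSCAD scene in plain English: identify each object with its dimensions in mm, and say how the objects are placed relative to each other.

A is a table: top 1521 mm (x) × 805 mm (y), 26 mm thick, upper face at z = 762 mm, on four round legs of 64 mm diameter, each leg's bounding box inset 55 mm from the nearest pair of top edges, running from z = 0 to the bottom of the top.

B is a wooden ladder with two side rails of 55×66 mm section and 1770 mm height, set 378 mm apart overall. Between them run 7 rectangular rungs (66 mm deep, 23 mm thick), front faces flush with the rails' −y face. The bottom of the first rung is 161 mm above the floor and each subsequent rung is 246 mm higher than the one below.

The ladder is on top of the table.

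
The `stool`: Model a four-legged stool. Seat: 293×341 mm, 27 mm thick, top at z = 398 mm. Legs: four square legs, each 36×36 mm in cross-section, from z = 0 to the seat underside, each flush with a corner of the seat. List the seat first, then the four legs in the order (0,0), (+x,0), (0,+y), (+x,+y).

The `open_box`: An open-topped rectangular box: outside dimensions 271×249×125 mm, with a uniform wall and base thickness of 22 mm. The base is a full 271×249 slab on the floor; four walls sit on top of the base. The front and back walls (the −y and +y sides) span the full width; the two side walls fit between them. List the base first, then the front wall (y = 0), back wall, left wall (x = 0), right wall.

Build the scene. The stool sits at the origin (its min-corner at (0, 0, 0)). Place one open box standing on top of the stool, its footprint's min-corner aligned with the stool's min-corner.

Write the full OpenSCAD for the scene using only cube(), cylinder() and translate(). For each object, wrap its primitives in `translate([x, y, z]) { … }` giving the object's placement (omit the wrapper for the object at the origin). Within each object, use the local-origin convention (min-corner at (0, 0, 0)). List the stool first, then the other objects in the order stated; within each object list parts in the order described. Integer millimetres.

translate([0, 0, 371]) cube([293, 341, 27]);
cube([36, 36, 371]);
translate([257, 0, 0]) cube([36, 36, 371]);
translate([0, 305, 0]) cube([36, 36, 371]);
translate([257, 305, 0]) cube([36, 36, 371]);
translate([0, 0, 398]) {
  cube([271, 249, 22]);
  translate([0, 0, 22]) cube([271, 22, 103]);
  translate([0, 227, 22]) cube([271, 22, 103]);
  translate([0, 22, 22]) cube([22, 205, 103]);
  translate([249, 22, 22]) cube([22, 205, 103]);
}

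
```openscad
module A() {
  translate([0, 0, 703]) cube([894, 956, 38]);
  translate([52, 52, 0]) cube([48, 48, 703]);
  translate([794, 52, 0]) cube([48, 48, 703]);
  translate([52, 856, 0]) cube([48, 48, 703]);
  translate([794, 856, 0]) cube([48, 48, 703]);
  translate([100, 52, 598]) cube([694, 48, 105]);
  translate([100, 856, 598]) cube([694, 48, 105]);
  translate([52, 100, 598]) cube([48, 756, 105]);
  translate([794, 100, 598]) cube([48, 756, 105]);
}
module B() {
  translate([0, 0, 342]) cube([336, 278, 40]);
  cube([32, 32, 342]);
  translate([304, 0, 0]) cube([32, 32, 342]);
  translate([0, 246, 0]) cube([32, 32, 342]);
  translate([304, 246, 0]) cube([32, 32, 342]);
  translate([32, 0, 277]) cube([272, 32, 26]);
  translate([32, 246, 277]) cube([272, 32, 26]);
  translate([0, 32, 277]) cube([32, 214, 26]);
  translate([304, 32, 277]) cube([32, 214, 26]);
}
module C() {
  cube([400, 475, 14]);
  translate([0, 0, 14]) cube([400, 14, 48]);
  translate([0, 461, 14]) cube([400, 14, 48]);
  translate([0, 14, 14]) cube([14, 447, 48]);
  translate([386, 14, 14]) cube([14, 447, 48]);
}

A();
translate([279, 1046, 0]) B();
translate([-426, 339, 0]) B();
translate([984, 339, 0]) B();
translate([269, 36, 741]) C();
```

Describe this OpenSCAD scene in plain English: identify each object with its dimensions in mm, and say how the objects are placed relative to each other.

A is a table: top 894 mm (x) × 956 mm (y), 38 mm thick, upper face at z = 741 mm, on four 48×48 mm square legs, each inset 52 mm from the nearest pair of top edges, running from z = 0 to the bottom of the top. Four apron rails, 48 mm thick and 105 mm tall, run between adjacent legs with their top edges flush with the underside of the top and their outer faces flush with the legs' outer faces.

B is a simple wooden stool: a rectangular seat 336 mm (x) by 278 mm (y), 40 mm thick, top face at z = 382 mm, on four square legs, each 32×32 mm in cross-section. The legs rest on z = 0, each flush with a corner of the seat. Four stretchers, 32 mm wide and 26 mm tall, connect adjacent legs with their undersides at z = 277 mm, each running between the inner faces of the legs it joins and aligned with the legs' outer faces on the other axis.

C is an open-topped rectangular box: outside dimensions 400×475×62 mm, with a uniform wall and base thickness of 14 mm. The base is a full 400×475 slab on the floor; four walls sit on top of the base. The front and back walls (the −y and +y sides) span the full width; the two side walls fit between them.

Three stools sit around the table at the +y, −x, +x sides. The open box is on top of the table.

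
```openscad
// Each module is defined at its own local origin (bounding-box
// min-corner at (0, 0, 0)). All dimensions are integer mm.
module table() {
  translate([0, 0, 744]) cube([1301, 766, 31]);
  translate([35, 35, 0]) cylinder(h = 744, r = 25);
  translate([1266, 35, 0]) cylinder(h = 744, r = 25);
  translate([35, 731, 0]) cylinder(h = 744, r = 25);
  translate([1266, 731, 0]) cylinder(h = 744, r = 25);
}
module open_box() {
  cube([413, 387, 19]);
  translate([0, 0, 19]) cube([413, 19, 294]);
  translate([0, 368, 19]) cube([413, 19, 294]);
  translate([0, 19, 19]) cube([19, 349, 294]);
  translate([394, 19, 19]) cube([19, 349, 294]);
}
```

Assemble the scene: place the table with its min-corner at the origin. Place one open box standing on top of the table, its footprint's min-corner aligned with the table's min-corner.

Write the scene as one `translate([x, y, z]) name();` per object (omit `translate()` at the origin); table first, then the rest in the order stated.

table();
translate([0, 0, 775]) open_box();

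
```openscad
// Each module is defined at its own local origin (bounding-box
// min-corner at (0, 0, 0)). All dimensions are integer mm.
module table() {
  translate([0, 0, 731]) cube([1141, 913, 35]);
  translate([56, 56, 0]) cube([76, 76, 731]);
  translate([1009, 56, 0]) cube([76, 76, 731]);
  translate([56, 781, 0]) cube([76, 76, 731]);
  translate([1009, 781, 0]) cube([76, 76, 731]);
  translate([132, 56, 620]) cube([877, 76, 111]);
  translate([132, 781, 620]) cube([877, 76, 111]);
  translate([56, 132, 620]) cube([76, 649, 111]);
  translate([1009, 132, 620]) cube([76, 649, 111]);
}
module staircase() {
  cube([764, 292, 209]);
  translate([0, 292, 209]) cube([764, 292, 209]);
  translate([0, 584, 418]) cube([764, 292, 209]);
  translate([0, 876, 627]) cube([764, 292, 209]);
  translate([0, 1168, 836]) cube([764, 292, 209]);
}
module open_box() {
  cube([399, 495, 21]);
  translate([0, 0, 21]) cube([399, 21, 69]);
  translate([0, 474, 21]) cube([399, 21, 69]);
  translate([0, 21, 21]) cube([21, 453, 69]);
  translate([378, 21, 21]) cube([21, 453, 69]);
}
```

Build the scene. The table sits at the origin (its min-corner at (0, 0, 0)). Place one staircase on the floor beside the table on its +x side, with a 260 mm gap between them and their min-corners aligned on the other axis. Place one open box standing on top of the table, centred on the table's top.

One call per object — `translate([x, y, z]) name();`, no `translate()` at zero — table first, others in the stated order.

table();
translate([1401, 0, 0]) staircase();
translate([371, 209, 766]) open_box();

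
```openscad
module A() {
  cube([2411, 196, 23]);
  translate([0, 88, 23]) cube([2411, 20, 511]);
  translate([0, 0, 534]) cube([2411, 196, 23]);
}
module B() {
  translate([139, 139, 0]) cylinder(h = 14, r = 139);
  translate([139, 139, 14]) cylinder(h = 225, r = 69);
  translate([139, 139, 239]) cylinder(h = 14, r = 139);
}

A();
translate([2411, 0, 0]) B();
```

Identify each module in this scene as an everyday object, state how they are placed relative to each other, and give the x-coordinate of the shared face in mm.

The I-beam's +x face and the spool's −x face are both at x = 2411 mm.

A is an I-beam. B is a spool. The spool is against the I-beam's +x side, with their −y faces flush. The x-coordinate of the shared face is 2411 mm.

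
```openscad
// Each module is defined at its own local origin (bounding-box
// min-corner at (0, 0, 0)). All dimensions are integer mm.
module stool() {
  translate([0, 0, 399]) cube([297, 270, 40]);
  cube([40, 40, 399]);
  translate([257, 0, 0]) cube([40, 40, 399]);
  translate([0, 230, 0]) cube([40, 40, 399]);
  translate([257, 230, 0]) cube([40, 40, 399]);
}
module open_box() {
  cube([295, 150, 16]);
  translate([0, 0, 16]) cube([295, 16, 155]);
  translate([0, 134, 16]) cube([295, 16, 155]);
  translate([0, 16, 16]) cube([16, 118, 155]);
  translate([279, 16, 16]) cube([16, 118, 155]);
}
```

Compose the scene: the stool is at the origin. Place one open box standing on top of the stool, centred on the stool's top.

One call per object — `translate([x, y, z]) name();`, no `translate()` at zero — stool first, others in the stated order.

stool();
translate([1, 60, 439]) open_box();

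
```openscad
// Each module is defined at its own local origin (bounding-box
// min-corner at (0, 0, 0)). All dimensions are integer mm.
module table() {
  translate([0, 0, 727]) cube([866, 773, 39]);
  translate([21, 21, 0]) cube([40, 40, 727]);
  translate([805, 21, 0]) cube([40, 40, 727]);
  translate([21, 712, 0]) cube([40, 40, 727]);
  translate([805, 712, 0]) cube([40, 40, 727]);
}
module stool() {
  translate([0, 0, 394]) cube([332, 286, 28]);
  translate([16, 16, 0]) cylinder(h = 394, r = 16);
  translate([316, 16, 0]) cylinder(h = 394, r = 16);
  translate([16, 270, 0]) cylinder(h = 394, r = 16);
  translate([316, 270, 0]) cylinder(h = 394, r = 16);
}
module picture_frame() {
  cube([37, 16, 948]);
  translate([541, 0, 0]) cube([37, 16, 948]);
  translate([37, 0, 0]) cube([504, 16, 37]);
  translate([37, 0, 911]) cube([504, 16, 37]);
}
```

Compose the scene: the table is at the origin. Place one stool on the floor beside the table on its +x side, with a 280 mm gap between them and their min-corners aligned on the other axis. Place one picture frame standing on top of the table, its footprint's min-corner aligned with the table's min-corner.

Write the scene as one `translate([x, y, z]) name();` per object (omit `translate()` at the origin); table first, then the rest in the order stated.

table();
translate([1146, 0, 0]) stool();
translate([0, 0, 766]) picture_frame();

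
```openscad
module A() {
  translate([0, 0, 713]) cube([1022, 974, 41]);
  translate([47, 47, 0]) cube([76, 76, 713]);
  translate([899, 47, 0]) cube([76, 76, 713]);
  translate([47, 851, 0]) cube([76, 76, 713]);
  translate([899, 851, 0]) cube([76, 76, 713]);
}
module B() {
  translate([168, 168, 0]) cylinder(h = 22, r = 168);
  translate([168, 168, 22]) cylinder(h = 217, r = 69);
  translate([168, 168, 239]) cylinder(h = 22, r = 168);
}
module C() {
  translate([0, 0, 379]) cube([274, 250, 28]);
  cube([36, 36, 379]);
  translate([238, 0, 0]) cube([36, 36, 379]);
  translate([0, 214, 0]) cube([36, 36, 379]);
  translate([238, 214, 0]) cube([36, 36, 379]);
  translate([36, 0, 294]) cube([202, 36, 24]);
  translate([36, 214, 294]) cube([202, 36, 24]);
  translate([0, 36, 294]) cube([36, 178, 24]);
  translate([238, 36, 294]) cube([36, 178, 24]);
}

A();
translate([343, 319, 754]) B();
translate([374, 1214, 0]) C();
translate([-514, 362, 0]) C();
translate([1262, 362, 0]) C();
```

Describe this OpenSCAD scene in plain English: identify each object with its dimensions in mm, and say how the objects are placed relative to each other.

A is a table: top 1022 mm (x) × 974 mm (y), 41 mm thick, upper face at z = 754 mm, on four 76×76 mm square legs, each inset 47 mm from the nearest pair of top edges, running from z = 0 to the bottom of the top.

B is a spool: two coaxial disc flanges of radius 168 mm and thickness 22 mm, joined by a core cylinder of radius 69 mm and height 217 mm. The lower flange rests on z = 0 and the three cylinders share a vertical axis.

C is a simple wooden stool: a rectangular seat 274 mm (x) by 250 mm (y), 28 mm thick, top face at z = 407 mm, on four square legs, each 36×36 mm in cross-section. The legs rest on z = 0, each flush with a corner of the seat. Four stretchers, 36 mm wide and 24 mm tall, connect adjacent legs with their undersides at z = 294 mm, each running between the inner faces of the legs it joins and aligned with the legs' outer faces on the other axis.

The spool is on top of the table, centred. Three stools sit around the table at the +y, −x, +x sides.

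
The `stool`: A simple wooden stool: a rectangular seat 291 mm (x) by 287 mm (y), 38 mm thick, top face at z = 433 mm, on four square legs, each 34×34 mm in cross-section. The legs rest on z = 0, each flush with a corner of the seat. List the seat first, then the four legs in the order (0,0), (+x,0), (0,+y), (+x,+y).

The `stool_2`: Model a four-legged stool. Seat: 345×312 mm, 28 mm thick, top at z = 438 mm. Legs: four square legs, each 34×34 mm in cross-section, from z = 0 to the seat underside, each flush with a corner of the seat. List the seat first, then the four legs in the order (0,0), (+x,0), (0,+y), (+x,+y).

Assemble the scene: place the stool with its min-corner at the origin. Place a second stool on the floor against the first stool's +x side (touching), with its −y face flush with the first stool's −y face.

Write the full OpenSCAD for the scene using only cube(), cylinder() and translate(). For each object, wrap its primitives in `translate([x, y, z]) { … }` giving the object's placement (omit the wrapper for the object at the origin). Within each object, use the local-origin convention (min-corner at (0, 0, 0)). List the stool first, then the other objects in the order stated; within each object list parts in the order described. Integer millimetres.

translate([0, 0, 395]) cube([291, 287, 38]);
cube([34, 34, 395]);
translate([257, 0, 0]) cube([34, 34, 395]);
translate([0, 253, 0]) cube([34, 34, 395]);
translate([257, 253, 0]) cube([34, 34, 395]);
translate([291, 0, 0]) {
  translate([0, 0, 410]) cube([345, 312, 28]);
  cube([34, 34, 410]);
  translate([311, 0, 0]) cube([34, 34, 410]);
  translate([0, 278, 0]) cube([34, 34, 410]);
  translate([311, 278, 0]) cube([34, 34, 410]);
}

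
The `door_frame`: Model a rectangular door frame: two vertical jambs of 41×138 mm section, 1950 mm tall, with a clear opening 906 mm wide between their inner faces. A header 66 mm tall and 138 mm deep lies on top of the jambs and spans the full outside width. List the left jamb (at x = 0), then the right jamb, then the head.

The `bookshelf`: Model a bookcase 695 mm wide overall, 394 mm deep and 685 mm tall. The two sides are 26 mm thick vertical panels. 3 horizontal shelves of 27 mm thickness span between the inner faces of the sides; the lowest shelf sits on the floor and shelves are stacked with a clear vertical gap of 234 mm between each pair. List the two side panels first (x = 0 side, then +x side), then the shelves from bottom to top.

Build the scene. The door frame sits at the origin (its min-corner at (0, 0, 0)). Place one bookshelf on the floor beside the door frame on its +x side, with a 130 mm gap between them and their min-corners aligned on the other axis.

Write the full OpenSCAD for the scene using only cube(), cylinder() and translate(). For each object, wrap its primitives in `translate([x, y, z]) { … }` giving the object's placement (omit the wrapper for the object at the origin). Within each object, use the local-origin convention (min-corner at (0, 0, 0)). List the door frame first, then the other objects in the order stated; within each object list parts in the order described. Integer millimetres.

cube([41, 138, 1950]);
translate([947, 0, 0]) cube([41, 138, 1950]);
translate([0, 0, 1950]) cube([988, 138, 66]);
translate([1118, 0, 0]) {
  cube([26, 394, 685]);
  translate([669, 0, 0]) cube([26, 394, 685]);
  translate([26, 0, 0]) cube([643, 394, 27]);
  translate([26, 0, 261]) cube([643, 394, 27]);
  translate([26, 0, 522]) cube([643, 394, 27]);
}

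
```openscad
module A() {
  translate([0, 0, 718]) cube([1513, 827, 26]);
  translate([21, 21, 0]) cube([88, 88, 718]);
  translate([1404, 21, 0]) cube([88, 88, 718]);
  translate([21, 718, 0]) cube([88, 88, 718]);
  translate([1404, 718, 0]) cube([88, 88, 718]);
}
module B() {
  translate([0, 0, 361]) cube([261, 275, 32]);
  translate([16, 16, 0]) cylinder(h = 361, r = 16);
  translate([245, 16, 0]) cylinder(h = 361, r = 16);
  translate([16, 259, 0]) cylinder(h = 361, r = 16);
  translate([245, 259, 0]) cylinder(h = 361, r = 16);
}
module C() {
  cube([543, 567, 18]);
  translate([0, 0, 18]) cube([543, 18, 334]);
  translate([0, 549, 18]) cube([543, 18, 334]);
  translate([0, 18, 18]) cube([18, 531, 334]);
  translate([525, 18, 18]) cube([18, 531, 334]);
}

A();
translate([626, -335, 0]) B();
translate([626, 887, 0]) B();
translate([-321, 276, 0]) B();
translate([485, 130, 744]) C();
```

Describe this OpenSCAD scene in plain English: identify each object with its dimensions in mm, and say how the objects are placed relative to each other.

A is a rectangular dining table. The top is 1513×827×26 mm with its upper surface at z = 744 mm. It stands on four 88×88 mm square legs, each inset 21 mm from the nearest pair of top edges, running from the floor to the underside of the top.

B is a four-legged stool. The seat is 261×275 mm, 32 mm thick, top at z = 393 mm. It stands on four round legs, each 32 mm in diameter, from z = 0 to the seat underside, each leg's axis is inset half a diameter from the nearest pair of seat edges (so the leg's bounding box is flush with the corner).

C is an open-topped rectangular box: outside dimensions 543×567×352 mm, with a uniform wall and base thickness of 18 mm. The base is a full 543×567 slab on the floor; four walls sit on top of the base. The front and back walls (the −y and +y sides) span the full width; the two side walls fit between them.

Three stools sit around the table at the −y, +y, −x sides. The open box is on top of the table, centred.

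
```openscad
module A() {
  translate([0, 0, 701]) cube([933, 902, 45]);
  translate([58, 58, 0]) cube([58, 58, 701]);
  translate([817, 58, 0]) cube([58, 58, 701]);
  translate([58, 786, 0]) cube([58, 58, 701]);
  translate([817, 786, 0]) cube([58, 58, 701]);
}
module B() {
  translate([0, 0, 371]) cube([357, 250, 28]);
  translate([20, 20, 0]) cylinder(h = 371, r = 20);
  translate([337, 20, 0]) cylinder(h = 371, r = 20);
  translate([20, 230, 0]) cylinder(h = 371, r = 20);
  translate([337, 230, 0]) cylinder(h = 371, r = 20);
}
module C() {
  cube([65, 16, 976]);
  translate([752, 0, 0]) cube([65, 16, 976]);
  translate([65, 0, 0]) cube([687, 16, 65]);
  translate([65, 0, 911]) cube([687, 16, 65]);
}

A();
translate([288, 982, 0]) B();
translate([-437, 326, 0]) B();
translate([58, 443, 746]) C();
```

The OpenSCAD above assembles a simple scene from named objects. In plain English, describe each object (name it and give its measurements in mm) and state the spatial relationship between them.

A is a table with a 933×902 mm rectangular top, 45 mm thick, top surface at z = 746 mm, supported by four 58×58 mm square legs, each inset 58 mm from the nearest pair of top edges, running from the floor.

B is a simple wooden stool: a rectangular seat 357 mm (x) by 250 mm (y), 28 mm thick, top face at z = 399 mm, on four round legs, each 40 mm in diameter. The legs rest on z = 0, each leg's axis is inset half a diameter from the nearest pair of seat edges (so the leg's bounding box is flush with the corner).

C is a rectangular picture frame lying in the x–z plane (depth along y). The opening is 687 mm wide (x) by 846 mm tall (z), surrounded by a border 65 mm wide on all four sides. The frame is 16 mm deep and is made of two full-height vertical stiles with two horizontal rails fitted between them.

Two stools sit around the table at the +y, −x sides. The picture frame is on top of the table, centred.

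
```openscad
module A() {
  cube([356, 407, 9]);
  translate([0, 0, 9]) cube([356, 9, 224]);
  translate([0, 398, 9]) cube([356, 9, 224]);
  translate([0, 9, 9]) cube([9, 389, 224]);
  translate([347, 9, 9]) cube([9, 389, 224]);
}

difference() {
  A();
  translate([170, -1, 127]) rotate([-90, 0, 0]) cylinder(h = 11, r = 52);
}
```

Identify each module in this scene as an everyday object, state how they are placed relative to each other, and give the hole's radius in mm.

A is an open box. The open box has a circular hole through its front wall. The hole's radius is 52 mm.

The subtracted cylinder has r = 52 mm.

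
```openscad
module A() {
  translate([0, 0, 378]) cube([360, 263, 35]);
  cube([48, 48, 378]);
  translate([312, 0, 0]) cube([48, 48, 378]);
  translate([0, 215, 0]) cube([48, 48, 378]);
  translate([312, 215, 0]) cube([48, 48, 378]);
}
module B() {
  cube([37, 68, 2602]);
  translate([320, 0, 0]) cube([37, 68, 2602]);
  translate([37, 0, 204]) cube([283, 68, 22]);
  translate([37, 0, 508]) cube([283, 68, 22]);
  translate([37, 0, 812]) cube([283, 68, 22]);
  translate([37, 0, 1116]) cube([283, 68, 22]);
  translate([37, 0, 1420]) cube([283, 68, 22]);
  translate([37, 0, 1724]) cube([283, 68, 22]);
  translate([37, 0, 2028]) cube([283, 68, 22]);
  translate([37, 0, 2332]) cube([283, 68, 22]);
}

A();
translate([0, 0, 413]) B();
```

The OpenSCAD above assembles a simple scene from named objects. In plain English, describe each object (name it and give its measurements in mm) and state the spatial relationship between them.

A is a simple wooden stool: a rectangular seat 360 mm (x) by 263 mm (y), 35 mm thick, top face at z = 413 mm, on four square legs, each 48×48 mm in cross-section. The legs rest on z = 0, each flush with a corner of the seat.

B is a wooden ladder with two side rails of 37×68 mm section and 2602 mm height, set 357 mm apart overall. Between them run 8 rectangular rungs (68 mm deep, 22 mm thick), front faces flush with the rails' −y face. The bottom of the first rung is 204 mm above the floor and each subsequent rung is 304 mm higher than the one below.

The ladder is on top of the stool.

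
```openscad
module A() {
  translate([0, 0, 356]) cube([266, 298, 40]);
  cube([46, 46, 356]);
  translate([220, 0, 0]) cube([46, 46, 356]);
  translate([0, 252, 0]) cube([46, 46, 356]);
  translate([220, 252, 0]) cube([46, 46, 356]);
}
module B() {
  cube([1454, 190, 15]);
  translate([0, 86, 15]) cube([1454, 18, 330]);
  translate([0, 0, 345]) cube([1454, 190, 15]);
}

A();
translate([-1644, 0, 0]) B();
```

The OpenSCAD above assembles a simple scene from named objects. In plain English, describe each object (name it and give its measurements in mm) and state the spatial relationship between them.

A is a four-legged stool. The seat is 266×298 mm, 40 mm thick, top at z = 396 mm. It stands on four square legs, each 46×46 mm in cross-section, from z = 0 to the seat underside, each flush with a corner of the seat.

B is an I-beam lying along x, 1454 mm long. Overall section height 360 mm. Two flanges 190 mm wide (y) and 15 mm thick, one on the floor and one at the top; a web 18 mm thick runs between them, centred on the flange width.

The I-beam is on the floor beside the stool on its −x side.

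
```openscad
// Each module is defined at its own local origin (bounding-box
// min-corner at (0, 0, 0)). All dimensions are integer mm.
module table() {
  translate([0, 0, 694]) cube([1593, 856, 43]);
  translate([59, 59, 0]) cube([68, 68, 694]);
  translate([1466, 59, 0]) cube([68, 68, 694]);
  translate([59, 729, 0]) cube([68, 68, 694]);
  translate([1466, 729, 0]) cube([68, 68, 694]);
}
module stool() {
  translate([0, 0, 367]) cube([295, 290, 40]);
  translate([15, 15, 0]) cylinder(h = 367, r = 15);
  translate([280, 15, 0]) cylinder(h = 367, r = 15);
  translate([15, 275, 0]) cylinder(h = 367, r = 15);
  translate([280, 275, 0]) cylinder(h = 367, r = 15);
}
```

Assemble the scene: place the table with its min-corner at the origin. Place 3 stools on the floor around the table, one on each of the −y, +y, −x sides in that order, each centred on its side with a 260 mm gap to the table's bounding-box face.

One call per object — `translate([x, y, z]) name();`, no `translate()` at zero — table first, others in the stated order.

table();
translate([649, -550, 0]) stool();
translate([649, 1116, 0]) stool();
translate([-555, 283, 0]) stool();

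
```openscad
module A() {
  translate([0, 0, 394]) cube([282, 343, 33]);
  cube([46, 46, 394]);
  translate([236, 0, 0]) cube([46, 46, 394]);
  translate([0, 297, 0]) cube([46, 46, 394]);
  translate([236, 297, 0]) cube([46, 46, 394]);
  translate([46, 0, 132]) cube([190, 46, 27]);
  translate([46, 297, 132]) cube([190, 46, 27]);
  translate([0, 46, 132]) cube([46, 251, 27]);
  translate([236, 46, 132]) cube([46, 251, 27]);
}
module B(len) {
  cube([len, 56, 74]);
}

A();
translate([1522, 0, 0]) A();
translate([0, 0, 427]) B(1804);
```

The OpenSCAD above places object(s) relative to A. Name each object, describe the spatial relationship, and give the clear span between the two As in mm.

A is a stool. B is a beam. A beam spans the tops of two stools. The clear span between the two stools is 1240 mm.

Second stool starts at x = 1522; first ends at x = 282; clear span = 1522 − 282 = 1240 mm.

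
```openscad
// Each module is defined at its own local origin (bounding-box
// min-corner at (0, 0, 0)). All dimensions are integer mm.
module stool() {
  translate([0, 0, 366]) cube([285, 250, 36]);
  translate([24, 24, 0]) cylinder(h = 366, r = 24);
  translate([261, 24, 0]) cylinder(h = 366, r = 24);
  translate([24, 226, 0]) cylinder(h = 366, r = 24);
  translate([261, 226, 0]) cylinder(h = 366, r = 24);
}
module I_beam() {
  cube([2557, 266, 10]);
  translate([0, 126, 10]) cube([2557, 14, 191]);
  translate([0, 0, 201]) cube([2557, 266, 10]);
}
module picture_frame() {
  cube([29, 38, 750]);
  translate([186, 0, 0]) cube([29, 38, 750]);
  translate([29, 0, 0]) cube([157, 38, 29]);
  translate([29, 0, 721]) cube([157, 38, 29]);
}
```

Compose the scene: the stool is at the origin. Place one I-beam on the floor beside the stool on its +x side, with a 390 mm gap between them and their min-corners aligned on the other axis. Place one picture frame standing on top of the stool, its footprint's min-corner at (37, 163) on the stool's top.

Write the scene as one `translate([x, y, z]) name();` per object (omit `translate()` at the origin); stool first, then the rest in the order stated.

stool();
translate([675, 0, 0]) I_beam();
translate([37, 163, 402]) picture_frame();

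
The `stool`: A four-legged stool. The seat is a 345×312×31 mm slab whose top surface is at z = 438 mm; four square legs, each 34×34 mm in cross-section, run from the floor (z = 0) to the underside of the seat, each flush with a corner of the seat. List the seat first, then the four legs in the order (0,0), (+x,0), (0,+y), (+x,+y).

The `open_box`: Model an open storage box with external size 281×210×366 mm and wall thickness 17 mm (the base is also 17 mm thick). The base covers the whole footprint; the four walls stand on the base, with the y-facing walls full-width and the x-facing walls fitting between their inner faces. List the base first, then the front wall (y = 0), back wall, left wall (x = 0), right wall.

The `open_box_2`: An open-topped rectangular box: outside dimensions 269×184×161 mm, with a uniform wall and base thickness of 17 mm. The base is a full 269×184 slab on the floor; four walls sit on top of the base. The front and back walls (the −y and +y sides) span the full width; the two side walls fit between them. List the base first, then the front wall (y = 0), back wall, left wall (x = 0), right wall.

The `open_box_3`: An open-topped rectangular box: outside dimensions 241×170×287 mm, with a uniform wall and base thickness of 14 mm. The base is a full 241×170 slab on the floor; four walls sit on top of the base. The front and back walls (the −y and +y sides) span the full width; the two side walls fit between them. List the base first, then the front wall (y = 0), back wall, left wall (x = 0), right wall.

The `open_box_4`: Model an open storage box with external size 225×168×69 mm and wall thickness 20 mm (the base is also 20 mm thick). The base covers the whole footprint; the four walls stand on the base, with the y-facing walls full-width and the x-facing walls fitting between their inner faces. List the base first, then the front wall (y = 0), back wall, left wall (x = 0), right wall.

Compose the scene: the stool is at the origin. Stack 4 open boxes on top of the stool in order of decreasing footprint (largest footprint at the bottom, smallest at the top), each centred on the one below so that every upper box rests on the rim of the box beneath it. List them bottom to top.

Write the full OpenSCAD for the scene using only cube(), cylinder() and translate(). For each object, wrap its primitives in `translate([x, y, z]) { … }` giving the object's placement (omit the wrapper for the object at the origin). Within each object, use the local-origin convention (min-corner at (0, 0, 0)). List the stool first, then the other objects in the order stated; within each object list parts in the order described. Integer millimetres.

translate([0, 0, 407]) cube([345, 312, 31]);
cube([34, 34, 407]);
translate([311, 0, 0]) cube([34, 34, 407]);
translate([0, 278, 0]) cube([34, 34, 407]);
translate([311, 278, 0]) cube([34, 34, 407]);
translate([32, 51, 438]) {
  cube([281, 210, 17]);
  translate([0, 0, 17]) cube([281, 17, 349]);
  translate([0, 193, 17]) cube([281, 17, 349]);
  translate([0, 17, 17]) cube([17, 176, 349]);
  translate([264, 17, 17]) cube([17, 176, 349]);
}
translate([38, 64, 804]) {
  cube([269, 184, 17]);
  translate([0, 0, 17]) cube([269, 17, 144]);
  translate([0, 167, 17]) cube([269, 17, 144]);
  translate([0, 17, 17]) cube([17, 150, 144]);
  translate([252, 17, 17]) cube([17, 150, 144]);
}
translate([52, 71, 965]) {
  cube([241, 170, 14]);
  translate([0, 0, 14]) cube([241, 14, 273]);
  translate([0, 156, 14]) cube([241, 14, 273]);
  translate([0, 14, 14]) cube([14, 142, 273]);
  translate([227, 14, 14]) cube([14, 142, 273]);
}
translate([60, 72, 1252]) {
  cube([225, 168, 20]);
  translate([0, 0, 20]) cube([225, 20, 49]);
  translate([0, 148, 20]) cube([225, 20, 49]);
  translate([0, 20, 20]) cube([20, 128, 49]);
  translate([205, 20, 20]) cube([20, 128, 49]);
}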